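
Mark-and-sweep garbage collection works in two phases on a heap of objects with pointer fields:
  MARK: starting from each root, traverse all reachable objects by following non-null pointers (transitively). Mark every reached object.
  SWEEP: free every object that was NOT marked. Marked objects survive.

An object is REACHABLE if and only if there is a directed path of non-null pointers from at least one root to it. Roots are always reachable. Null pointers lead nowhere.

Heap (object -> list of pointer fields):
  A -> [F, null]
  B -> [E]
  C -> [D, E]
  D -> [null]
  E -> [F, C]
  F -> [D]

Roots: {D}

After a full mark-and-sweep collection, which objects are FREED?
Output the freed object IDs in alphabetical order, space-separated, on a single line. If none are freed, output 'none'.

Roots: D
Mark D: refs=null, marked=D
Unmarked (collected): A B C E F

Answer: A B C E F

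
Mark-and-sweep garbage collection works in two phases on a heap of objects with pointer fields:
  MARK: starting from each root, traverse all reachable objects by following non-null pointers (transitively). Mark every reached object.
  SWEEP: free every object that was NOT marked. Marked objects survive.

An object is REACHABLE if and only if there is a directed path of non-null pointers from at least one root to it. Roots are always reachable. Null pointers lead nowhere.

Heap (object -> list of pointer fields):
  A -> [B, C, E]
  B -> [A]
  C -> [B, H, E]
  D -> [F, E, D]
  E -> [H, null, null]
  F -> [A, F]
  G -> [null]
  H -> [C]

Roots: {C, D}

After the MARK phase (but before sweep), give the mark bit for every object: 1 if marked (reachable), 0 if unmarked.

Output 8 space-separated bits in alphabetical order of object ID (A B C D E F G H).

Answer: 1 1 1 1 1 1 0 1

Derivation:
Roots: C D
Mark C: refs=B H E, marked=C
Mark D: refs=F E D, marked=C D
Mark B: refs=A, marked=B C D
Mark H: refs=C, marked=B C D H
Mark E: refs=H null null, marked=B C D E H
Mark F: refs=A F, marked=B C D E F H
Mark A: refs=B C E, marked=A B C D E F H
Unmarked (collected): G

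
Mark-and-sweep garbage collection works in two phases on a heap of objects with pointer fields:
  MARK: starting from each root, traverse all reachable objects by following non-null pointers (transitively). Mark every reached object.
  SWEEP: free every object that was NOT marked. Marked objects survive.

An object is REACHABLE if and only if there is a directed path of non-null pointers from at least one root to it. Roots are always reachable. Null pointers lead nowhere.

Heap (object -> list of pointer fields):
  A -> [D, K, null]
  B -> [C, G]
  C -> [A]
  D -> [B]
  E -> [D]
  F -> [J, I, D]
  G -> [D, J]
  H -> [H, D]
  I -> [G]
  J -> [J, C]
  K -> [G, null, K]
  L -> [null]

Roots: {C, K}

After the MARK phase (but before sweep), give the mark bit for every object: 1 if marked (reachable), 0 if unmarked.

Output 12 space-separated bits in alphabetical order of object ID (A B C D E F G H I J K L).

Roots: C K
Mark C: refs=A, marked=C
Mark K: refs=G null K, marked=C K
Mark A: refs=D K null, marked=A C K
Mark G: refs=D J, marked=A C G K
Mark D: refs=B, marked=A C D G K
Mark J: refs=J C, marked=A C D G J K
Mark B: refs=C G, marked=A B C D G J K
Unmarked (collected): E F H I L

Answer: 1 1 1 1 0 0 1 0 0 1 1 0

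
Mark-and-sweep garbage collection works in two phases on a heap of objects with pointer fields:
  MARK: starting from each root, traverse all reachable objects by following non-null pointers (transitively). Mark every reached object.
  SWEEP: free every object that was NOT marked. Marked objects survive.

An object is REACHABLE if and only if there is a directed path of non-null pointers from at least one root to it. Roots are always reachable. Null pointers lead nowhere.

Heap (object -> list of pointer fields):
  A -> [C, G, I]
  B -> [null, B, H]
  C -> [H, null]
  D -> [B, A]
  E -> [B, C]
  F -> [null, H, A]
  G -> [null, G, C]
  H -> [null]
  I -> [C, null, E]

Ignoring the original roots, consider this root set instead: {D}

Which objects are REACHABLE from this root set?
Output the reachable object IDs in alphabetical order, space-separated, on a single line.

Answer: A B C D E G H I

Derivation:
Roots: D
Mark D: refs=B A, marked=D
Mark B: refs=null B H, marked=B D
Mark A: refs=C G I, marked=A B D
Mark H: refs=null, marked=A B D H
Mark C: refs=H null, marked=A B C D H
Mark G: refs=null G C, marked=A B C D G H
Mark I: refs=C null E, marked=A B C D G H I
Mark E: refs=B C, marked=A B C D E G H I
Unmarked (collected): F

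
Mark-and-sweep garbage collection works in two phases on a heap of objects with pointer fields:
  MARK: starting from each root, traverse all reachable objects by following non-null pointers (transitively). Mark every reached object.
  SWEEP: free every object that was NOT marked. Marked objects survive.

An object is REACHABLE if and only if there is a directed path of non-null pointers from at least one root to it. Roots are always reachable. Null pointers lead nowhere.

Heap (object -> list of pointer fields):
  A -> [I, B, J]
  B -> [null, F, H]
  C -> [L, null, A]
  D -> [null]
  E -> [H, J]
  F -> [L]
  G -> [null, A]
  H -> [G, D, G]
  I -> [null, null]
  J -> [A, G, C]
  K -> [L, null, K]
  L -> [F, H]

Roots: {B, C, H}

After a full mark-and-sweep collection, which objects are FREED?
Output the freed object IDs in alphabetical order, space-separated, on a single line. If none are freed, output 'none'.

Answer: E K

Derivation:
Roots: B C H
Mark B: refs=null F H, marked=B
Mark C: refs=L null A, marked=B C
Mark H: refs=G D G, marked=B C H
Mark F: refs=L, marked=B C F H
Mark L: refs=F H, marked=B C F H L
Mark A: refs=I B J, marked=A B C F H L
Mark G: refs=null A, marked=A B C F G H L
Mark D: refs=null, marked=A B C D F G H L
Mark I: refs=null null, marked=A B C D F G H I L
Mark J: refs=A G C, marked=A B C D F G H I J L
Unmarked (collected): E K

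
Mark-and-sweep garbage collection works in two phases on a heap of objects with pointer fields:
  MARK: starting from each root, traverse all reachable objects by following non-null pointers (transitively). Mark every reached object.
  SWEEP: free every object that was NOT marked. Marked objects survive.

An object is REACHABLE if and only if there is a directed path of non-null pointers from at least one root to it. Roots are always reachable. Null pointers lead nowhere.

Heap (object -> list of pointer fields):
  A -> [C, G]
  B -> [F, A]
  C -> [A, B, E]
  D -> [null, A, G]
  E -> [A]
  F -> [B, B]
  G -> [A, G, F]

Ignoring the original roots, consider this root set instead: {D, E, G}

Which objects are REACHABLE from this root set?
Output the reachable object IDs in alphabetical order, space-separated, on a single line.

Answer: A B C D E F G

Derivation:
Roots: D E G
Mark D: refs=null A G, marked=D
Mark E: refs=A, marked=D E
Mark G: refs=A G F, marked=D E G
Mark A: refs=C G, marked=A D E G
Mark F: refs=B B, marked=A D E F G
Mark C: refs=A B E, marked=A C D E F G
Mark B: refs=F A, marked=A B C D E F G
Unmarked (collected): (none)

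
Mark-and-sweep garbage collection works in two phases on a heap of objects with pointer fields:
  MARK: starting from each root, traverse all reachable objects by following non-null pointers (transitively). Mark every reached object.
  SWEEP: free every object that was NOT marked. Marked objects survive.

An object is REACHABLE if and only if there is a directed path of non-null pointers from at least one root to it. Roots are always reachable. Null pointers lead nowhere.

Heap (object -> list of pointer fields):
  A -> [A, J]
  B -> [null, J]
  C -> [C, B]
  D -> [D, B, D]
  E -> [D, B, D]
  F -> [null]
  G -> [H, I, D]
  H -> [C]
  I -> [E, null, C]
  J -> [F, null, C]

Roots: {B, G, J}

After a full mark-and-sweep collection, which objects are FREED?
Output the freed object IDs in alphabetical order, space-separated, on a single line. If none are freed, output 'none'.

Answer: A

Derivation:
Roots: B G J
Mark B: refs=null J, marked=B
Mark G: refs=H I D, marked=B G
Mark J: refs=F null C, marked=B G J
Mark H: refs=C, marked=B G H J
Mark I: refs=E null C, marked=B G H I J
Mark D: refs=D B D, marked=B D G H I J
Mark F: refs=null, marked=B D F G H I J
Mark C: refs=C B, marked=B C D F G H I J
Mark E: refs=D B D, marked=B C D E F G H I J
Unmarked (collected): A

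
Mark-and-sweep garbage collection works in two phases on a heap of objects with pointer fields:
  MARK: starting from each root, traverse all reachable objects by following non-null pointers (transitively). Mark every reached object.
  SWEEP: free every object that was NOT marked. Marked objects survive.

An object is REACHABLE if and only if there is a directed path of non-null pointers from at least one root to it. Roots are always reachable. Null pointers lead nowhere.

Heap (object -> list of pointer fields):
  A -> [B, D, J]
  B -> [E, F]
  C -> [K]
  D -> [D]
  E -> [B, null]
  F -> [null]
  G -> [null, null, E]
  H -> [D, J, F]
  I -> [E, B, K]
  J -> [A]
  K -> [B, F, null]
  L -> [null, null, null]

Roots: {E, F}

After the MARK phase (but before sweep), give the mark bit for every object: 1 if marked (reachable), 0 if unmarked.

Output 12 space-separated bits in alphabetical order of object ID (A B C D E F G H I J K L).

Roots: E F
Mark E: refs=B null, marked=E
Mark F: refs=null, marked=E F
Mark B: refs=E F, marked=B E F
Unmarked (collected): A C D G H I J K L

Answer: 0 1 0 0 1 1 0 0 0 0 0 0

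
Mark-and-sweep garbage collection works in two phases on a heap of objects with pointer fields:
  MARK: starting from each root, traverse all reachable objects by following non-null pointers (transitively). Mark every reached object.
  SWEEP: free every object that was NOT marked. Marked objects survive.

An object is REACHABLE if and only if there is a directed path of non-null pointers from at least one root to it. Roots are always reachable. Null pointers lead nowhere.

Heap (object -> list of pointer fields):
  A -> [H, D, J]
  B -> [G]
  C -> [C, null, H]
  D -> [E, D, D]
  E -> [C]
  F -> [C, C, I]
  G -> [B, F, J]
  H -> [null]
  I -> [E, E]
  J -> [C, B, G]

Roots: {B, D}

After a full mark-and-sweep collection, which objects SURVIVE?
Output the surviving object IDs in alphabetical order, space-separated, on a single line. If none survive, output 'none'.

Roots: B D
Mark B: refs=G, marked=B
Mark D: refs=E D D, marked=B D
Mark G: refs=B F J, marked=B D G
Mark E: refs=C, marked=B D E G
Mark F: refs=C C I, marked=B D E F G
Mark J: refs=C B G, marked=B D E F G J
Mark C: refs=C null H, marked=B C D E F G J
Mark I: refs=E E, marked=B C D E F G I J
Mark H: refs=null, marked=B C D E F G H I J
Unmarked (collected): A

Answer: B C D E F G H I J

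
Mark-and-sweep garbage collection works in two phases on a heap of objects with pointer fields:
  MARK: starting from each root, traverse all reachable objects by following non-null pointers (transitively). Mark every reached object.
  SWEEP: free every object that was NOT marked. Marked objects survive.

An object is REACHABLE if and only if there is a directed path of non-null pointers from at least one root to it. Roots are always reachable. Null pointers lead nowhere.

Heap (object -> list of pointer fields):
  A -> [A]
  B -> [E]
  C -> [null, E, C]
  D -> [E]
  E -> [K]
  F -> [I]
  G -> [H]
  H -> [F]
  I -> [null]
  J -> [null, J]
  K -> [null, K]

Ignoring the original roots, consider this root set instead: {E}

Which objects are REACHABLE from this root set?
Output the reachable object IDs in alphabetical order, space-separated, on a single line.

Roots: E
Mark E: refs=K, marked=E
Mark K: refs=null K, marked=E K
Unmarked (collected): A B C D F G H I J

Answer: E K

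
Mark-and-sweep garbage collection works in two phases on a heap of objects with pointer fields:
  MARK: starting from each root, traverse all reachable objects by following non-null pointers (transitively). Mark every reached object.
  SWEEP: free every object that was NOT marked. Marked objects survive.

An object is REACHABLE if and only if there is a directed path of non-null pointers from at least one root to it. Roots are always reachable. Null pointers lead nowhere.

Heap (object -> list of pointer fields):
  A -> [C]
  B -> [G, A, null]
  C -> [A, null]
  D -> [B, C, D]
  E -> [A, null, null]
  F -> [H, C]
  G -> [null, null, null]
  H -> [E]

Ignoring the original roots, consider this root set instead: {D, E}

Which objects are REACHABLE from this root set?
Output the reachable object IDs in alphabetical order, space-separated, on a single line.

Roots: D E
Mark D: refs=B C D, marked=D
Mark E: refs=A null null, marked=D E
Mark B: refs=G A null, marked=B D E
Mark C: refs=A null, marked=B C D E
Mark A: refs=C, marked=A B C D E
Mark G: refs=null null null, marked=A B C D E G
Unmarked (collected): F H

Answer: A B C D E G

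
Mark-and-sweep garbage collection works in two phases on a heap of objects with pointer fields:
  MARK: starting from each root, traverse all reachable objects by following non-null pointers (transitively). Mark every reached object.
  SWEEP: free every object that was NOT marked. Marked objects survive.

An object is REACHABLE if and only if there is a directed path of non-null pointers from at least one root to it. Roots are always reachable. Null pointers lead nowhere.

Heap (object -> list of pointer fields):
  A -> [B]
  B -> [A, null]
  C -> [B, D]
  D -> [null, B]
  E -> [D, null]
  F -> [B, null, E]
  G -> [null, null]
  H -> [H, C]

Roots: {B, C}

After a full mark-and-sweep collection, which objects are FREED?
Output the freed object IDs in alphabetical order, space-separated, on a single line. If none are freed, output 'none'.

Answer: E F G H

Derivation:
Roots: B C
Mark B: refs=A null, marked=B
Mark C: refs=B D, marked=B C
Mark A: refs=B, marked=A B C
Mark D: refs=null B, marked=A B C D
Unmarked (collected): E F G H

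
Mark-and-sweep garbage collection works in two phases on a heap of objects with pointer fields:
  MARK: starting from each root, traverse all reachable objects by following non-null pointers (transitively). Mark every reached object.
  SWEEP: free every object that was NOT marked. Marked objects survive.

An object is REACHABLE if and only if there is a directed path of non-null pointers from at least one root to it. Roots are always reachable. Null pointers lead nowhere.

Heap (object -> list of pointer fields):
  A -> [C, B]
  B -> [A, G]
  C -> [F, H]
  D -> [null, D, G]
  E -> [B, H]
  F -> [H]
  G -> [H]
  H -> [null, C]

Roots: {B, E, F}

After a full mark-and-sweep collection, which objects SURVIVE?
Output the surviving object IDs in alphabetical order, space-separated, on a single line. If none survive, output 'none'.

Roots: B E F
Mark B: refs=A G, marked=B
Mark E: refs=B H, marked=B E
Mark F: refs=H, marked=B E F
Mark A: refs=C B, marked=A B E F
Mark G: refs=H, marked=A B E F G
Mark H: refs=null C, marked=A B E F G H
Mark C: refs=F H, marked=A B C E F G H
Unmarked (collected): D

Answer: A B C E F G H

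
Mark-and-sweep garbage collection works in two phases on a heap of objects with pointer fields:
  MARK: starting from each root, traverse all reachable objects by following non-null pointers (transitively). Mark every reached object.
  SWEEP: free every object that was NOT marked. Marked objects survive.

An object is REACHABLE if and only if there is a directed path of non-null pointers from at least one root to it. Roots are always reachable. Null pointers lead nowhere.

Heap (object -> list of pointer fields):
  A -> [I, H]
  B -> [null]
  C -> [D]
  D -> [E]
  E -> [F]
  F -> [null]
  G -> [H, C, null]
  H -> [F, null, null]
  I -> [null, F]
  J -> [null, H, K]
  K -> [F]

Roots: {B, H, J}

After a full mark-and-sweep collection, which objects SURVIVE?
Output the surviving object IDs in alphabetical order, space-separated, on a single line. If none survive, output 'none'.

Roots: B H J
Mark B: refs=null, marked=B
Mark H: refs=F null null, marked=B H
Mark J: refs=null H K, marked=B H J
Mark F: refs=null, marked=B F H J
Mark K: refs=F, marked=B F H J K
Unmarked (collected): A C D E G I

Answer: B F H J K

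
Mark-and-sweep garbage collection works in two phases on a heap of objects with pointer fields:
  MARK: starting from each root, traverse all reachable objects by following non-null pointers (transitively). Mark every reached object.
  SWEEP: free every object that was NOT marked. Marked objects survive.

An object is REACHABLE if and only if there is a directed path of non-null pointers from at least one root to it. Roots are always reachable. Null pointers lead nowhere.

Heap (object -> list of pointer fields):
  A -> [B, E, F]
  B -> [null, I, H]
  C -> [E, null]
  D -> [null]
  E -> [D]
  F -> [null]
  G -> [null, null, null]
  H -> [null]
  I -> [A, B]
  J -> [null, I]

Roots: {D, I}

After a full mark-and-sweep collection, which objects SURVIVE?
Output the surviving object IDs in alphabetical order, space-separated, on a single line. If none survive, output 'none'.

Roots: D I
Mark D: refs=null, marked=D
Mark I: refs=A B, marked=D I
Mark A: refs=B E F, marked=A D I
Mark B: refs=null I H, marked=A B D I
Mark E: refs=D, marked=A B D E I
Mark F: refs=null, marked=A B D E F I
Mark H: refs=null, marked=A B D E F H I
Unmarked (collected): C G J

Answer: A B D E F H I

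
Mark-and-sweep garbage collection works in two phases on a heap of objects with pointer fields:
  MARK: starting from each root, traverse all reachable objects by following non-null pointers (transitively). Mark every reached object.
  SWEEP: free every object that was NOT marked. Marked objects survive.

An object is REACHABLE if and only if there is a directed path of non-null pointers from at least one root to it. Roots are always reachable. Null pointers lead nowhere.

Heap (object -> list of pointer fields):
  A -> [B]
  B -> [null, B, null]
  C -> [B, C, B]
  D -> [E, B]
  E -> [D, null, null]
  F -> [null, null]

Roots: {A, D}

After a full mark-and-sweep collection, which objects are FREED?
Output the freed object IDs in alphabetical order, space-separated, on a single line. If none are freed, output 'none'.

Answer: C F

Derivation:
Roots: A D
Mark A: refs=B, marked=A
Mark D: refs=E B, marked=A D
Mark B: refs=null B null, marked=A B D
Mark E: refs=D null null, marked=A B D E
Unmarked (collected): C F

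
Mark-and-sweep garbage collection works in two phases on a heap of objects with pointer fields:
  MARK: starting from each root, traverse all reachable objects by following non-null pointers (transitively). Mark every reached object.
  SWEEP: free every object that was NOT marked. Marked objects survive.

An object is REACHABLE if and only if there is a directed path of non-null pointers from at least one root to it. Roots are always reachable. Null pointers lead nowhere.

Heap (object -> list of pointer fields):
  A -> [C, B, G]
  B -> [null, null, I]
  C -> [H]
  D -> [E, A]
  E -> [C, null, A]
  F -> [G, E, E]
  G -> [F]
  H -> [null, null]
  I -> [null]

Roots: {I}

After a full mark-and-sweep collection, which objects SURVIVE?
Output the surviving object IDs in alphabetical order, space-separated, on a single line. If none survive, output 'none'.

Answer: I

Derivation:
Roots: I
Mark I: refs=null, marked=I
Unmarked (collected): A B C D E F G H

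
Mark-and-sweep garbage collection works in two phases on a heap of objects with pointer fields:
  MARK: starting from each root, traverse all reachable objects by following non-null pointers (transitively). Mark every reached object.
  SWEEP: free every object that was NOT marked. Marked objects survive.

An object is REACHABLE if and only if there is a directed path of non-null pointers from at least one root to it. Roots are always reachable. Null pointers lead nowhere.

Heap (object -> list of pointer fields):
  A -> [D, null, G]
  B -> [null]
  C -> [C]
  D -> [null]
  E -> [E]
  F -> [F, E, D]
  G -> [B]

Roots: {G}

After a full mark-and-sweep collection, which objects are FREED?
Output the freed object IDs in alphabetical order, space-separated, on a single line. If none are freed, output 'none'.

Answer: A C D E F

Derivation:
Roots: G
Mark G: refs=B, marked=G
Mark B: refs=null, marked=B G
Unmarked (collected): A C D E F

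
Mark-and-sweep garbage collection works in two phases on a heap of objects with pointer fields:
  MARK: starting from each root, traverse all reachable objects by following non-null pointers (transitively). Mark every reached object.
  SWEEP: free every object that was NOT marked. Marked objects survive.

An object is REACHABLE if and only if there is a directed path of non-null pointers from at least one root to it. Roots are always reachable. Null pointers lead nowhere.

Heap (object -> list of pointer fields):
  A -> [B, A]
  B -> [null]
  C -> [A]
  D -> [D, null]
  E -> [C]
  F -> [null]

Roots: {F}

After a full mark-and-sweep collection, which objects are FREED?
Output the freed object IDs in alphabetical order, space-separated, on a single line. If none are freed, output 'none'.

Roots: F
Mark F: refs=null, marked=F
Unmarked (collected): A B C D E

Answer: A B C D E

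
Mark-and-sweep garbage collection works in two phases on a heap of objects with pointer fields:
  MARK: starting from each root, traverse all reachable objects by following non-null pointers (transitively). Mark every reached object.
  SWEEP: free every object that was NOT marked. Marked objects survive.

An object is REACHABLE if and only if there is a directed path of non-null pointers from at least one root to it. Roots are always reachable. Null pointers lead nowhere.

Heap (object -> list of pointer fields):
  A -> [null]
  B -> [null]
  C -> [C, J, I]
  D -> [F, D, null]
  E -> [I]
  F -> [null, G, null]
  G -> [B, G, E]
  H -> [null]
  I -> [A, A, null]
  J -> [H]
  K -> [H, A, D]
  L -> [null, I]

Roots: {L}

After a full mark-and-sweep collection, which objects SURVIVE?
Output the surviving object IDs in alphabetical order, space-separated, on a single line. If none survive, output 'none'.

Roots: L
Mark L: refs=null I, marked=L
Mark I: refs=A A null, marked=I L
Mark A: refs=null, marked=A I L
Unmarked (collected): B C D E F G H J K

Answer: A I L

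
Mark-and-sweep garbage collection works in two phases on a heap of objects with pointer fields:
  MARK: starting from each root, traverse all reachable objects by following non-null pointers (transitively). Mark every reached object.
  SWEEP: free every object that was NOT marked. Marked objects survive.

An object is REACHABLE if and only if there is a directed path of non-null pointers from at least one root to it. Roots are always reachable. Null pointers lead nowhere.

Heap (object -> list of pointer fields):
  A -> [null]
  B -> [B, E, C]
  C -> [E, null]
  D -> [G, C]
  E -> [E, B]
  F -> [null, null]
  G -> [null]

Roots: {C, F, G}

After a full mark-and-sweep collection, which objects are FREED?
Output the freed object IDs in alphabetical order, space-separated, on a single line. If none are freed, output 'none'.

Answer: A D

Derivation:
Roots: C F G
Mark C: refs=E null, marked=C
Mark F: refs=null null, marked=C F
Mark G: refs=null, marked=C F G
Mark E: refs=E B, marked=C E F G
Mark B: refs=B E C, marked=B C E F G
Unmarked (collected): A D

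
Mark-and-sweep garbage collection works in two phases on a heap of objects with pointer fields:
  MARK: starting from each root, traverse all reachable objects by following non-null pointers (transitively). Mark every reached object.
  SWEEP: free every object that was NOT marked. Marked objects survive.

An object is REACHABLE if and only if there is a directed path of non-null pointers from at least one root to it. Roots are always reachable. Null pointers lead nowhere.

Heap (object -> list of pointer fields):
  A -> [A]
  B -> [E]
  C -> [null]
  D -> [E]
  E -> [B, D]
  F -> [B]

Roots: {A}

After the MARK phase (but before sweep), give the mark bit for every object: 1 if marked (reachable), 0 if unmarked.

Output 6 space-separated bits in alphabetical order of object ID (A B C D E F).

Answer: 1 0 0 0 0 0

Derivation:
Roots: A
Mark A: refs=A, marked=A
Unmarked (collected): B C D E F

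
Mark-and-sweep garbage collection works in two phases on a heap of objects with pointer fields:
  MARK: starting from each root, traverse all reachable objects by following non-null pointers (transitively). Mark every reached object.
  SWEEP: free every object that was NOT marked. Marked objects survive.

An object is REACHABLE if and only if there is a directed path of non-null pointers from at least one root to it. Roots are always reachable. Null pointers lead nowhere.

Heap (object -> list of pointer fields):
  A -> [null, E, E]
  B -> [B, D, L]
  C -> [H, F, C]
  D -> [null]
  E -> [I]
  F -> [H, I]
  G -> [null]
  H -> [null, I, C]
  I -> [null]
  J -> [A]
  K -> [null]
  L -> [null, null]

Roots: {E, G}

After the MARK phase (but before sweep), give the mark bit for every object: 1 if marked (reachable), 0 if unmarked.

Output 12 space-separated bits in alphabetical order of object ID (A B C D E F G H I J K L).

Answer: 0 0 0 0 1 0 1 0 1 0 0 0

Derivation:
Roots: E G
Mark E: refs=I, marked=E
Mark G: refs=null, marked=E G
Mark I: refs=null, marked=E G I
Unmarked (collected): A B C D F H J K L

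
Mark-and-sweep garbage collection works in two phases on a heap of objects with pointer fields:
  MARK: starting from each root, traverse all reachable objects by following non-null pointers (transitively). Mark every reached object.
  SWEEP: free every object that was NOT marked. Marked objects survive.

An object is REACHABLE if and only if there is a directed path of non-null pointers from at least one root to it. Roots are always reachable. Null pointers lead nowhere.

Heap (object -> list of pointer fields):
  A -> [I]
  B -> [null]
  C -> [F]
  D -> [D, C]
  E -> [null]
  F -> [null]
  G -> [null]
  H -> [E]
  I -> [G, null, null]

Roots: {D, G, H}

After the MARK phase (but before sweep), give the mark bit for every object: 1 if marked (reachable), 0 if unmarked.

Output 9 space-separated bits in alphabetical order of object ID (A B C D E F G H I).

Roots: D G H
Mark D: refs=D C, marked=D
Mark G: refs=null, marked=D G
Mark H: refs=E, marked=D G H
Mark C: refs=F, marked=C D G H
Mark E: refs=null, marked=C D E G H
Mark F: refs=null, marked=C D E F G H
Unmarked (collected): A B I

Answer: 0 0 1 1 1 1 1 1 0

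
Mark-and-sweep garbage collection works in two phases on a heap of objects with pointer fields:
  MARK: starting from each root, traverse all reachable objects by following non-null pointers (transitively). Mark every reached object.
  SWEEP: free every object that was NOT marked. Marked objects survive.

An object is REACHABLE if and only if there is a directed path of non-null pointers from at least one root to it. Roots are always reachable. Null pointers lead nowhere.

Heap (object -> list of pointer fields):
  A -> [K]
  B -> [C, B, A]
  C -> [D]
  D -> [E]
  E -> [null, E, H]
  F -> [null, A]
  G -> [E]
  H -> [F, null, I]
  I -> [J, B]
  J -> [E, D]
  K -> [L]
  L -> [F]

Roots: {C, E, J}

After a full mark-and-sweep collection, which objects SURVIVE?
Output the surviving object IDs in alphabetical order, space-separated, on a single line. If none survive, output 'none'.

Roots: C E J
Mark C: refs=D, marked=C
Mark E: refs=null E H, marked=C E
Mark J: refs=E D, marked=C E J
Mark D: refs=E, marked=C D E J
Mark H: refs=F null I, marked=C D E H J
Mark F: refs=null A, marked=C D E F H J
Mark I: refs=J B, marked=C D E F H I J
Mark A: refs=K, marked=A C D E F H I J
Mark B: refs=C B A, marked=A B C D E F H I J
Mark K: refs=L, marked=A B C D E F H I J K
Mark L: refs=F, marked=A B C D E F H I J K L
Unmarked (collected): G

Answer: A B C D E F H I J K L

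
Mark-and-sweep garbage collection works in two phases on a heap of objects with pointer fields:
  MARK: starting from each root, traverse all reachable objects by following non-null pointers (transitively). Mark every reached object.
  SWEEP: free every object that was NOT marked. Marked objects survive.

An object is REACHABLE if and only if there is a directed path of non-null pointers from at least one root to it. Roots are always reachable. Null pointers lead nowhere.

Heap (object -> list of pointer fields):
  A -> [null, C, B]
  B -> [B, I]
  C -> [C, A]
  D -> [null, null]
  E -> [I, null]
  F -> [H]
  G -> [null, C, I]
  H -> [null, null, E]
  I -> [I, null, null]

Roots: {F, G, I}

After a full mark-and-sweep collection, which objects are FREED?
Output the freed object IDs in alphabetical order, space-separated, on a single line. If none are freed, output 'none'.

Roots: F G I
Mark F: refs=H, marked=F
Mark G: refs=null C I, marked=F G
Mark I: refs=I null null, marked=F G I
Mark H: refs=null null E, marked=F G H I
Mark C: refs=C A, marked=C F G H I
Mark E: refs=I null, marked=C E F G H I
Mark A: refs=null C B, marked=A C E F G H I
Mark B: refs=B I, marked=A B C E F G H I
Unmarked (collected): D

Answer: D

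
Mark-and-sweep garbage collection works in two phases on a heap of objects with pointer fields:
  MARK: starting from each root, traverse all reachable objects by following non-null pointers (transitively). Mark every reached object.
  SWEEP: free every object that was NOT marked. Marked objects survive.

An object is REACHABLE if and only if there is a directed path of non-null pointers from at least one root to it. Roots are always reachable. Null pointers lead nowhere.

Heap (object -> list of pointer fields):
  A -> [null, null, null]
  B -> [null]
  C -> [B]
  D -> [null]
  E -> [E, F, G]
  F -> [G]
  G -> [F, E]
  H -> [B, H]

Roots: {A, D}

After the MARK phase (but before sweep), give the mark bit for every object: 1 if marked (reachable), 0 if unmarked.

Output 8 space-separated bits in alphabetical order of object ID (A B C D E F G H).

Answer: 1 0 0 1 0 0 0 0

Derivation:
Roots: A D
Mark A: refs=null null null, marked=A
Mark D: refs=null, marked=A D
Unmarked (collected): B C E F G H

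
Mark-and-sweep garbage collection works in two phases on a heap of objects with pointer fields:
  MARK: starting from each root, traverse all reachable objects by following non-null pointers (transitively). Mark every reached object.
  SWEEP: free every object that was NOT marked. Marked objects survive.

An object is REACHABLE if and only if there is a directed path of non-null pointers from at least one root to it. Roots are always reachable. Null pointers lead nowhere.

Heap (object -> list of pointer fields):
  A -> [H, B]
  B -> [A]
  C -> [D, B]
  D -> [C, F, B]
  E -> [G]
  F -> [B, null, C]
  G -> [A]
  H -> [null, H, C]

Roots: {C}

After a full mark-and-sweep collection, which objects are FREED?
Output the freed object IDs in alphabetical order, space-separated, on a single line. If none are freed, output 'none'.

Roots: C
Mark C: refs=D B, marked=C
Mark D: refs=C F B, marked=C D
Mark B: refs=A, marked=B C D
Mark F: refs=B null C, marked=B C D F
Mark A: refs=H B, marked=A B C D F
Mark H: refs=null H C, marked=A B C D F H
Unmarked (collected): E G

Answer: E G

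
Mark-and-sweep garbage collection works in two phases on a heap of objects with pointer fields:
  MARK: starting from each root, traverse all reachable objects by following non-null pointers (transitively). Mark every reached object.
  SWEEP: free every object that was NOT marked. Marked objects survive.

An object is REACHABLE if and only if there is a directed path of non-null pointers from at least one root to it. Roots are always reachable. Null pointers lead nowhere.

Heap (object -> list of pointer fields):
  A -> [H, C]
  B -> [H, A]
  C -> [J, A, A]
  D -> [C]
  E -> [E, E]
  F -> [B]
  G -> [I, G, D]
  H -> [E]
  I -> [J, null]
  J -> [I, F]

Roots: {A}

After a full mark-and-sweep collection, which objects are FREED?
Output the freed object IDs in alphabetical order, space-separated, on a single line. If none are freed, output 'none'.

Answer: D G

Derivation:
Roots: A
Mark A: refs=H C, marked=A
Mark H: refs=E, marked=A H
Mark C: refs=J A A, marked=A C H
Mark E: refs=E E, marked=A C E H
Mark J: refs=I F, marked=A C E H J
Mark I: refs=J null, marked=A C E H I J
Mark F: refs=B, marked=A C E F H I J
Mark B: refs=H A, marked=A B C E F H I J
Unmarked (collected): D G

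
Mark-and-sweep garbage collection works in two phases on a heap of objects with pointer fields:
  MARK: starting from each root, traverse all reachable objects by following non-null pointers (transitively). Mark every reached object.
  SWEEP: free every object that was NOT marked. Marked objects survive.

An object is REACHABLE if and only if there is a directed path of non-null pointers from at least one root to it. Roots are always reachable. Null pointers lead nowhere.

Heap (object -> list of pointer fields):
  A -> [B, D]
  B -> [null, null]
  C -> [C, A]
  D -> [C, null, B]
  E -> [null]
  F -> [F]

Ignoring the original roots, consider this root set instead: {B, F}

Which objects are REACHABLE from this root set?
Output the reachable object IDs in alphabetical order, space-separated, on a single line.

Answer: B F

Derivation:
Roots: B F
Mark B: refs=null null, marked=B
Mark F: refs=F, marked=B F
Unmarked (collected): A C D E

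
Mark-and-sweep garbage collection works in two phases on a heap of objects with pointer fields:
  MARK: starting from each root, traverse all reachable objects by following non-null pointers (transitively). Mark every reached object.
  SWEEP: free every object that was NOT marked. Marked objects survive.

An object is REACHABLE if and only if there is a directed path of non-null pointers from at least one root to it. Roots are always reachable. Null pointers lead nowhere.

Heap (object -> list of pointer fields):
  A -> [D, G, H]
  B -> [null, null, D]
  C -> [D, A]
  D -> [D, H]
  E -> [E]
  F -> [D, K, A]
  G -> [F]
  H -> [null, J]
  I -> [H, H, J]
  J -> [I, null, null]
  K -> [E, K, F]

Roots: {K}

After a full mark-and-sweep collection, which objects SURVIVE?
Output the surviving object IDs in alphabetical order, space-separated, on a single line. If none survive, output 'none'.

Roots: K
Mark K: refs=E K F, marked=K
Mark E: refs=E, marked=E K
Mark F: refs=D K A, marked=E F K
Mark D: refs=D H, marked=D E F K
Mark A: refs=D G H, marked=A D E F K
Mark H: refs=null J, marked=A D E F H K
Mark G: refs=F, marked=A D E F G H K
Mark J: refs=I null null, marked=A D E F G H J K
Mark I: refs=H H J, marked=A D E F G H I J K
Unmarked (collected): B C

Answer: A D E F G H I J K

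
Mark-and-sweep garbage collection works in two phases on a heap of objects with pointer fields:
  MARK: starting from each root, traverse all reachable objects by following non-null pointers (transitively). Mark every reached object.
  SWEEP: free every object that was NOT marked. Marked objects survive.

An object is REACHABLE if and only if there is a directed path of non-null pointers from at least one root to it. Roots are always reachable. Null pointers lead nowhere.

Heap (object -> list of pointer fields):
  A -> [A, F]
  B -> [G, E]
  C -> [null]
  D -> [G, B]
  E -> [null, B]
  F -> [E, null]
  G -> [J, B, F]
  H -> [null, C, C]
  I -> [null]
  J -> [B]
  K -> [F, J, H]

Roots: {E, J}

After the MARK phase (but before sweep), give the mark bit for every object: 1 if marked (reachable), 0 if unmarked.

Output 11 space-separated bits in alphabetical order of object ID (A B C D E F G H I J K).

Roots: E J
Mark E: refs=null B, marked=E
Mark J: refs=B, marked=E J
Mark B: refs=G E, marked=B E J
Mark G: refs=J B F, marked=B E G J
Mark F: refs=E null, marked=B E F G J
Unmarked (collected): A C D H I K

Answer: 0 1 0 0 1 1 1 0 0 1 0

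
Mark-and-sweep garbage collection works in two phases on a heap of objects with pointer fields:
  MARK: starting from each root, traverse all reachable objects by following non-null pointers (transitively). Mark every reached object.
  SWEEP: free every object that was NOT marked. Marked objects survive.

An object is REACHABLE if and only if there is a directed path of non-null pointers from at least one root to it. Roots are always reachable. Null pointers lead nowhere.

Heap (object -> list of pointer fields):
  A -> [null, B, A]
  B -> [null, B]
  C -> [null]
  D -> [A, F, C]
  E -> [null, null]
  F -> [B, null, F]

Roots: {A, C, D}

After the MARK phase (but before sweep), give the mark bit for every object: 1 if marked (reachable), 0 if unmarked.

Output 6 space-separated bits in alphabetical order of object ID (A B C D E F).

Answer: 1 1 1 1 0 1

Derivation:
Roots: A C D
Mark A: refs=null B A, marked=A
Mark C: refs=null, marked=A C
Mark D: refs=A F C, marked=A C D
Mark B: refs=null B, marked=A B C D
Mark F: refs=B null F, marked=A B C D F
Unmarked (collected): E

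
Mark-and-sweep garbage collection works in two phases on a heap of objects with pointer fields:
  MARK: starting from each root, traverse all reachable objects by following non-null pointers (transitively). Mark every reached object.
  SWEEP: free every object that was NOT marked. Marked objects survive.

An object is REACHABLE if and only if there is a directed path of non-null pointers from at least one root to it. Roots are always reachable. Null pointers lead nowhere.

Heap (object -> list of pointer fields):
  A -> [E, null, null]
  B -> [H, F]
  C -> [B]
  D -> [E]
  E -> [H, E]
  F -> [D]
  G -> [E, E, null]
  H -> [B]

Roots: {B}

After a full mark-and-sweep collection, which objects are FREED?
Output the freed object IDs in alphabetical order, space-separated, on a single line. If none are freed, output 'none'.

Answer: A C G

Derivation:
Roots: B
Mark B: refs=H F, marked=B
Mark H: refs=B, marked=B H
Mark F: refs=D, marked=B F H
Mark D: refs=E, marked=B D F H
Mark E: refs=H E, marked=B D E F H
Unmarked (collected): A C G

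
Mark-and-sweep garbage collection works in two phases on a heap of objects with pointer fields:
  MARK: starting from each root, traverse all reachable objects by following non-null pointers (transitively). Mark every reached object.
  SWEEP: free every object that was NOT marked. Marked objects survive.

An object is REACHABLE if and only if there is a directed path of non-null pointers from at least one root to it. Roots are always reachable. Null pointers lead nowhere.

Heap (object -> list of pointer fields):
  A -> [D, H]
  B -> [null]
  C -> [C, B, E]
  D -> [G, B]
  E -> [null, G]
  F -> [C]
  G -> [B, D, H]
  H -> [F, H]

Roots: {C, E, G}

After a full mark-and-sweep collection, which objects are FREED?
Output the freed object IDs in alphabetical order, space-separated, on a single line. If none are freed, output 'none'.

Roots: C E G
Mark C: refs=C B E, marked=C
Mark E: refs=null G, marked=C E
Mark G: refs=B D H, marked=C E G
Mark B: refs=null, marked=B C E G
Mark D: refs=G B, marked=B C D E G
Mark H: refs=F H, marked=B C D E G H
Mark F: refs=C, marked=B C D E F G H
Unmarked (collected): A

Answer: A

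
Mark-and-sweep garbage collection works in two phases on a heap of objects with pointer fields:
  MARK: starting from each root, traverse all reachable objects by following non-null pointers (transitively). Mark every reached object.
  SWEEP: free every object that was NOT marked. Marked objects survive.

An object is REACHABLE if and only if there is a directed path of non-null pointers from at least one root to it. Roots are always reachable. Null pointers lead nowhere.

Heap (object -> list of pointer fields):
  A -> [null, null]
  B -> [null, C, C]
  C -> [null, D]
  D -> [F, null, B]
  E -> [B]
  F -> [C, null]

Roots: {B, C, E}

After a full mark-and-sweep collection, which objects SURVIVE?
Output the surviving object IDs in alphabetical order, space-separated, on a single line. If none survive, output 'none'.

Answer: B C D E F

Derivation:
Roots: B C E
Mark B: refs=null C C, marked=B
Mark C: refs=null D, marked=B C
Mark E: refs=B, marked=B C E
Mark D: refs=F null B, marked=B C D E
Mark F: refs=C null, marked=B C D E F
Unmarked (collected): A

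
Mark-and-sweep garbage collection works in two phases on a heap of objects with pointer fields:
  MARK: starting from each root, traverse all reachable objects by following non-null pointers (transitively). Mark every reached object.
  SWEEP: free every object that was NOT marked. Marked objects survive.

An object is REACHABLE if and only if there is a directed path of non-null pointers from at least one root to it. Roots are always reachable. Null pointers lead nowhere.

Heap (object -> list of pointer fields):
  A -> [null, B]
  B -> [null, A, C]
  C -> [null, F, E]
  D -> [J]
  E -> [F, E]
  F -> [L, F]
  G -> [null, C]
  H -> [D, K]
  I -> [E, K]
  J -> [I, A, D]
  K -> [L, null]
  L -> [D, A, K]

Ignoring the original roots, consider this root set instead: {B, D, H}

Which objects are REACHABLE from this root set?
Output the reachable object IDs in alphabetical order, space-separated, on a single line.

Roots: B D H
Mark B: refs=null A C, marked=B
Mark D: refs=J, marked=B D
Mark H: refs=D K, marked=B D H
Mark A: refs=null B, marked=A B D H
Mark C: refs=null F E, marked=A B C D H
Mark J: refs=I A D, marked=A B C D H J
Mark K: refs=L null, marked=A B C D H J K
Mark F: refs=L F, marked=A B C D F H J K
Mark E: refs=F E, marked=A B C D E F H J K
Mark I: refs=E K, marked=A B C D E F H I J K
Mark L: refs=D A K, marked=A B C D E F H I J K L
Unmarked (collected): G

Answer: A B C D E F H I J K L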